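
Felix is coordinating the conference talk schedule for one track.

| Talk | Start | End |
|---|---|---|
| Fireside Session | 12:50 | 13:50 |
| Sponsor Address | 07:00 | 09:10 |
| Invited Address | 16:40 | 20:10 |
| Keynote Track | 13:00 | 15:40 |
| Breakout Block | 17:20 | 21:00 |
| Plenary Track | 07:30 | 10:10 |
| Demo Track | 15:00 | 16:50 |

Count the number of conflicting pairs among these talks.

Sorted by start: Sponsor Address, Plenary Track, Fireside Session, Keynote Track, Demo Track, Invited Address, Breakout Block.
Plenary Track starts before Sponsor Address ends → Sponsor Address and Plenary Track overlap.
Fireside Session starts after Sponsor Address ends; Sponsor Address is clear from here.
Fireside Session starts after Plenary Track ends; Plenary Track is clear from here.
Keynote Track starts before Fireside Session ends → Fireside Session and Keynote Track overlap.
Demo Track starts after Fireside Session ends; Fireside Session is clear from here.
Demo Track starts before Keynote Track ends → Keynote Track and Demo Track overlap.
Invited Address starts after Keynote Track ends; Keynote Track is clear from here.
Invited Address starts before Demo Track ends → Demo Track and Invited Address overlap.
Breakout Block starts after Demo Track ends.
Breakout Block starts before Invited Address ends → Invited Address and Breakout Block overlap.
Overlapping pairs: Breakout Block & Invited Address, Demo Track & Invited Address, Demo Track & Keynote Track, Fireside Session & Keynote Track, Plenary Track & Sponsor Address — 5 in total.

5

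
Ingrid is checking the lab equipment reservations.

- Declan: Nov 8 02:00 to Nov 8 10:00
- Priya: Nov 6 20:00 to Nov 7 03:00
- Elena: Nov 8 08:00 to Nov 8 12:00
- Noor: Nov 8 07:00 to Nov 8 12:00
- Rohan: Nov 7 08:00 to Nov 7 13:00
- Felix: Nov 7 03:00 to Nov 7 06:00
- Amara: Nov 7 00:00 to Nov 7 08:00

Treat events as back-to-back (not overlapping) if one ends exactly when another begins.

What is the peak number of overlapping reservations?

3

Sort all start/end points and keep a running count:
Nov 6 20:00 start Priya → 1
Nov 7 00:00 start Amara → 2
Nov 7 03:00 end Priya → 1
Nov 7 03:00 start Felix → 2
Nov 7 06:00 end Felix → 1
Nov 7 08:00 end Amara → 0
Nov 7 08:00 start Rohan → 1
Nov 7 13:00 end Rohan → 0
Nov 8 02:00 start Declan → 1
Nov 8 07:00 start Noor → 2
Nov 8 08:00 start Elena → 3
Nov 8 10:00 end Declan → 2
Nov 8 12:00 end Elena → 1
Nov 8 12:00 end Noor → 0
Peak is 3, at Nov 8 08:00 (Declan, Elena, Noor).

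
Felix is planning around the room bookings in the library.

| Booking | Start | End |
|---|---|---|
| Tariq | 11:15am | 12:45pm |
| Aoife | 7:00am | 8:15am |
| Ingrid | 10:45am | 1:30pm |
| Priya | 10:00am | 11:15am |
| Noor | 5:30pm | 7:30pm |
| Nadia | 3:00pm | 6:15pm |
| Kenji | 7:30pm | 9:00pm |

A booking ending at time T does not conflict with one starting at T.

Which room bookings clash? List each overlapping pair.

Ingrid & Priya, Ingrid & Tariq, Nadia & Noor

Sorted by start: Aoife, Priya, Ingrid, Tariq, Nadia, Noor, Kenji.
Priya starts after Aoife ends, so nothing later overlaps Aoife either.
Ingrid starts before Priya ends → Priya and Ingrid overlap.
Tariq starts exactly when Priya ends (back-to-back, no overlap), so nothing later overlaps Priya either.
Tariq starts before Ingrid ends → Ingrid and Tariq overlap.
Nadia starts after Ingrid ends, so nothing later overlaps Ingrid either.
Nadia starts after Tariq ends, so nothing later overlaps Tariq either.
Noor starts before Nadia ends → Nadia and Noor overlap.
Kenji starts after Nadia ends.
Kenji starts exactly when Noor ends (back-to-back, no overlap).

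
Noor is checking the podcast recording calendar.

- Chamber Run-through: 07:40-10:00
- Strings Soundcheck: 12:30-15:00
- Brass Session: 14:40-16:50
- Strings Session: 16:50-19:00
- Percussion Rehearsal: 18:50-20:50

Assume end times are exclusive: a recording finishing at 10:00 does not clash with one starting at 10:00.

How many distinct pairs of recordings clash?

Sorted by start: Chamber Run-through, Strings Soundcheck, Brass Session, Strings Session, Percussion Rehearsal.
Strings Soundcheck starts after Chamber Run-through ends — done with Chamber Run-through.
Brass Session starts before Strings Soundcheck ends → Strings Soundcheck and Brass Session overlap.
Strings Session starts after Strings Soundcheck ends — done with Strings Soundcheck.
Strings Session starts exactly when Brass Session ends (back-to-back, no overlap) — done with Brass Session.
Percussion Rehearsal starts before Strings Session ends → Strings Session and Percussion Rehearsal overlap.
Overlapping pairs: Brass Session & Strings Soundcheck, Percussion Rehearsal & Strings Session — 2 in total.

2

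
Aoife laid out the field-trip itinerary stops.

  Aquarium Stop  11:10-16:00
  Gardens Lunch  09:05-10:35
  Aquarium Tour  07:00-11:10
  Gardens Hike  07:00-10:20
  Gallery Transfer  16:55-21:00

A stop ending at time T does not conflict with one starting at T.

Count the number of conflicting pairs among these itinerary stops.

Sorted by start: Aquarium Tour, Gardens Hike, Gardens Lunch, Aquarium Stop, Gallery Transfer.
Gardens Hike starts before Aquarium Tour ends → Aquarium Tour and Gardens Hike overlap.
Gardens Lunch starts before Aquarium Tour ends → Aquarium Tour and Gardens Lunch overlap.
Aquarium Stop starts exactly when Aquarium Tour ends (back-to-back, no overlap); Aquarium Tour is clear from here.
Gardens Lunch starts before Gardens Hike ends → Gardens Hike and Gardens Lunch overlap.
Aquarium Stop starts after Gardens Hike ends; Gardens Hike is clear from here.
Aquarium Stop starts after Gardens Lunch ends; Gardens Lunch is clear from here.
Gallery Transfer starts after Aquarium Stop ends.
Overlapping pairs: Aquarium Tour & Gardens Hike, Aquarium Tour & Gardens Lunch, Gardens Hike & Gardens Lunch — 3 in total.

3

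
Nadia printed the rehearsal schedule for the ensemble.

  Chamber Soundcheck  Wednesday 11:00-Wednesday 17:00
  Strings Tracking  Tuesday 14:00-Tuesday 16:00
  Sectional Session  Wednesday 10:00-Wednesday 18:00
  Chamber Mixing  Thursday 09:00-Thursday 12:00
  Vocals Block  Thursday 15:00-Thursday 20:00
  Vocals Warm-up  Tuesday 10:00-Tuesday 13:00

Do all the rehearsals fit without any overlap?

No

Two intervals overlap when each starts before the other ends.
Sorted by start: Vocals Warm-up, Strings Tracking, Sectional Session, Chamber Soundcheck, Chamber Mixing, Vocals Block.
Strings Tracking starts after Vocals Warm-up ends, so nothing later overlaps Vocals Warm-up either.
Sectional Session starts after Strings Tracking ends, so nothing later overlaps Strings Tracking either.
Chamber Soundcheck starts before Sectional Session ends → Sectional Session and Chamber Soundcheck overlap.
That's a conflict, so the schedule is not conflict-free.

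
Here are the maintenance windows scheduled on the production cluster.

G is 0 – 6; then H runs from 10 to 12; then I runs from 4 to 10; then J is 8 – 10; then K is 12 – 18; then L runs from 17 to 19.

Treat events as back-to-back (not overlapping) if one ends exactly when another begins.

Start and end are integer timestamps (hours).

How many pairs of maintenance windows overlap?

Two intervals overlap when each starts before the other ends.
Sorted by start: G, I, J, H, K, L.
I starts before G ends → G and I overlap.
J starts after G ends — done with G.
J starts before I ends → I and J overlap.
H starts exactly when I ends (back-to-back, no overlap) — done with I.
H starts exactly when J ends (back-to-back, no overlap) — done with J.
K starts exactly when H ends (back-to-back, no overlap) — done with H.
L starts before K ends → K and L overlap.
Overlapping pairs: G & I, I & J, K & L — 3 in total.

3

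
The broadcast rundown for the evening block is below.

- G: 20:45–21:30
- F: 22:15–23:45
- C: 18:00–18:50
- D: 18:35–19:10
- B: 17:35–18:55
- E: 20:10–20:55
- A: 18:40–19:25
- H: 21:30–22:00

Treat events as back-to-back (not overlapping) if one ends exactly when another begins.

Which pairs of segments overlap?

A & B, A & C, A & D, B & C, B & D, C & D, E & G

Sorted by start: B, C, D, A, E, G, H, F.
C starts before B ends → B and C overlap.
D starts before B ends → B and D overlap.
A starts before B ends → B and A overlap.
E starts after B ends — done with B.
D starts before C ends → C and D overlap.
A starts before C ends → C and A overlap.
E starts after C ends — done with C.
A starts before D ends → D and A overlap.
E starts after D ends — done with D.
E starts after A ends — done with A.
G starts before E ends → E and G overlap.
H starts after E ends — done with E.
H starts exactly when G ends (back-to-back, no overlap) — done with G.
F starts after H ends.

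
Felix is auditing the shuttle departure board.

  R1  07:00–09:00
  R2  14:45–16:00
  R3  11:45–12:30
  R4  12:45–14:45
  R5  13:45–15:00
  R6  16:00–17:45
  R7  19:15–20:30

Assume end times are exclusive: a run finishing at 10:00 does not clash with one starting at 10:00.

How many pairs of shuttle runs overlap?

Check each pair: they overlap iff neither finishes before the other starts.
Sorted by start: R1, R3, R4, R5, R2, R6, R7.
R3 starts after R1 ends, so R1 has no further overlaps.
R4 starts after R3 ends, so R3 has no further overlaps.
R5 starts before R4 ends → R4 and R5 overlap.
R2 starts exactly when R4 ends (back-to-back, no overlap), so R4 has no further overlaps.
R2 starts before R5 ends → R5 and R2 overlap.
R6 starts after R5 ends, so R5 has no further overlaps.
R6 starts exactly when R2 ends (back-to-back, no overlap), so R2 has no further overlaps.
R7 starts after R6 ends.
Overlapping pairs: R2 & R5, R4 & R5 — 2 in total.

2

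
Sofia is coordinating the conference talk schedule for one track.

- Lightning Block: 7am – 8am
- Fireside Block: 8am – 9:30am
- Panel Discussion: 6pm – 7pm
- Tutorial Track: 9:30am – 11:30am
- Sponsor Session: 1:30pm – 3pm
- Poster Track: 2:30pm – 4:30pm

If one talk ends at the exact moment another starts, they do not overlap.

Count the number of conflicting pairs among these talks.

1

Sorted by start: Lightning Block, Fireside Block, Tutorial Track, Sponsor Session, Poster Track, Panel Discussion.
Fireside Block starts exactly when Lightning Block ends (back-to-back, no overlap), so nothing later overlaps Lightning Block either.
Tutorial Track starts exactly when Fireside Block ends (back-to-back, no overlap), so nothing later overlaps Fireside Block either.
Sponsor Session starts after Tutorial Track ends, so nothing later overlaps Tutorial Track either.
Poster Track starts before Sponsor Session ends → Sponsor Session and Poster Track overlap.
Panel Discussion starts after Sponsor Session ends.
Panel Discussion starts after Poster Track ends.
Overlapping pairs: Poster Track & Sponsor Session — 1 in total.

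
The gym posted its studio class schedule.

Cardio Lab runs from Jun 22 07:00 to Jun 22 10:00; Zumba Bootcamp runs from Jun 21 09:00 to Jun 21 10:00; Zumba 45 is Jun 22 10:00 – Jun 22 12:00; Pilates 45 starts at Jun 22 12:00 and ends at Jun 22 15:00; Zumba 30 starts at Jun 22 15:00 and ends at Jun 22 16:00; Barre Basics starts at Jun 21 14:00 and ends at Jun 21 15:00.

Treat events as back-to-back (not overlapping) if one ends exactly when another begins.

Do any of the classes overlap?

No

Sorted by start: Zumba Bootcamp, Barre Basics, Cardio Lab, Zumba 45, Pilates 45, Zumba 30.
Barre Basics starts after Zumba Bootcamp ends, so nothing later overlaps Zumba Bootcamp either.
Cardio Lab starts after Barre Basics ends, so nothing later overlaps Barre Basics either.
Zumba 45 starts exactly when Cardio Lab ends (back-to-back, no overlap), so nothing later overlaps Cardio Lab either.
Pilates 45 starts exactly when Zumba 45 ends (back-to-back, no overlap), so nothing later overlaps Zumba 45 either.
Zumba 30 starts exactly when Pilates 45 ends (back-to-back, no overlap).
Every pair is clear; the schedule has no overlaps.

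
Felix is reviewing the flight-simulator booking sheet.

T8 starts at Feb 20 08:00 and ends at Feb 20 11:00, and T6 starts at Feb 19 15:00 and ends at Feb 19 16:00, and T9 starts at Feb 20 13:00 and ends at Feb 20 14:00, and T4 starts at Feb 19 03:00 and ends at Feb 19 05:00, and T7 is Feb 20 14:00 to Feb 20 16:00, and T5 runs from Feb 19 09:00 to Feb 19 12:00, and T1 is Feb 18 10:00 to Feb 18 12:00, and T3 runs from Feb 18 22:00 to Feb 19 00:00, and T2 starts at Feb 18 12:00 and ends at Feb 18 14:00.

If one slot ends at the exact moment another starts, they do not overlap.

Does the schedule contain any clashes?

Sorted by start: T1, T2, T3, T4, T5, T6, T8, T9, T7.
T2 starts exactly when T1 ends (back-to-back, no overlap), so T1 has no further overlaps.
T3 starts after T2 ends, so T2 has no further overlaps.
T4 starts after T3 ends, so T3 has no further overlaps.
T5 starts after T4 ends, so T4 has no further overlaps.
T6 starts after T5 ends, so T5 has no further overlaps.
T8 starts after T6 ends, so T6 has no further overlaps.
T9 starts after T8 ends, so T8 has no further overlaps.
T7 starts exactly when T9 ends (back-to-back, no overlap).
Every pair is clear; the schedule has no overlaps.

No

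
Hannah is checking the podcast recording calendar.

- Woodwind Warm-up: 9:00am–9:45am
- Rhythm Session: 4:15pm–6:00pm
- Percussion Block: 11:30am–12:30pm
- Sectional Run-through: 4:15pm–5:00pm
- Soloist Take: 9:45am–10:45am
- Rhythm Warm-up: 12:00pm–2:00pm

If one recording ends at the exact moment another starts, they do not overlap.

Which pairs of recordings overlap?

Percussion Block & Rhythm Warm-up, Rhythm Session & Sectional Run-through

Two intervals overlap when each starts before the other ends.
Sorted by start: Woodwind Warm-up, Soloist Take, Percussion Block, Rhythm Warm-up, Sectional Run-through, Rhythm Session.
Soloist Take starts exactly when Woodwind Warm-up ends (back-to-back, no overlap), so nothing later overlaps Woodwind Warm-up either.
Percussion Block starts after Soloist Take ends, so nothing later overlaps Soloist Take either.
Rhythm Warm-up starts before Percussion Block ends → Percussion Block and Rhythm Warm-up overlap.
Sectional Run-through starts after Percussion Block ends, so nothing later overlaps Percussion Block either.
Sectional Run-through starts after Rhythm Warm-up ends, so nothing later overlaps Rhythm Warm-up either.
Rhythm Session starts before Sectional Run-through ends → Sectional Run-through and Rhythm Session overlap.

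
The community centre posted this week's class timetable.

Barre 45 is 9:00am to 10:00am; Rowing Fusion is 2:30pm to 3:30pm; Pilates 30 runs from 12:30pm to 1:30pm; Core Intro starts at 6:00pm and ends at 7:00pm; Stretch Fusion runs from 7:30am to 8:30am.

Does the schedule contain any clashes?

No

Sorted by start: Stretch Fusion, Barre 45, Pilates 30, Rowing Fusion, Core Intro.
Barre 45 starts after Stretch Fusion ends, so Stretch Fusion has no further overlaps.
Pilates 30 starts after Barre 45 ends, so Barre 45 has no further overlaps.
Rowing Fusion starts after Pilates 30 ends, so Pilates 30 has no further overlaps.
Core Intro starts after Rowing Fusion ends.
Every pair is clear; the schedule has no overlaps.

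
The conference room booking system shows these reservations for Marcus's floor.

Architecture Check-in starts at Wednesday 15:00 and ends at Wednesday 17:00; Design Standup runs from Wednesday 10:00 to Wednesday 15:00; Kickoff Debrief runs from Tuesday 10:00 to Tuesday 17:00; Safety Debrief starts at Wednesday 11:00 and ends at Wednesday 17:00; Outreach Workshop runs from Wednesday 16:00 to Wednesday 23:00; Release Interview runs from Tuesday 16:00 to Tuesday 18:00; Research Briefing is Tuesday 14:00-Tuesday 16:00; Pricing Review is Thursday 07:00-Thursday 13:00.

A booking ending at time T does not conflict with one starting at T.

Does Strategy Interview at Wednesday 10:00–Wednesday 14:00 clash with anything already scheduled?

Yes — it overlaps Design Standup, Safety Debrief

Kickoff Debrief: ends Tuesday 17:00 at or before Strategy Interview starts Wednesday 10:00 → clear.
Research Briefing: ends Tuesday 16:00 at or before Strategy Interview starts Wednesday 10:00 → clear.
Release Interview: ends Tuesday 18:00 at or before Strategy Interview starts Wednesday 10:00 → clear.
Design Standup: starts Wednesday 10:00 before Strategy Interview ends Wednesday 14:00, and ends Wednesday 15:00 after Strategy Interview starts Wednesday 10:00 → overlap.
Safety Debrief: starts Wednesday 11:00 before Strategy Interview ends Wednesday 14:00, and ends Wednesday 17:00 after Strategy Interview starts Wednesday 10:00 → overlap.
Architecture Check-in: starts Wednesday 15:00 at or after Strategy Interview ends Wednesday 14:00 → clear.
Outreach Workshop: starts Wednesday 16:00 at or after Strategy Interview ends Wednesday 14:00 → clear.
Pricing Review: starts Thursday 07:00 at or after Strategy Interview ends Wednesday 14:00 → clear.
Strategy Interview overlaps Design Standup, Safety Debrief.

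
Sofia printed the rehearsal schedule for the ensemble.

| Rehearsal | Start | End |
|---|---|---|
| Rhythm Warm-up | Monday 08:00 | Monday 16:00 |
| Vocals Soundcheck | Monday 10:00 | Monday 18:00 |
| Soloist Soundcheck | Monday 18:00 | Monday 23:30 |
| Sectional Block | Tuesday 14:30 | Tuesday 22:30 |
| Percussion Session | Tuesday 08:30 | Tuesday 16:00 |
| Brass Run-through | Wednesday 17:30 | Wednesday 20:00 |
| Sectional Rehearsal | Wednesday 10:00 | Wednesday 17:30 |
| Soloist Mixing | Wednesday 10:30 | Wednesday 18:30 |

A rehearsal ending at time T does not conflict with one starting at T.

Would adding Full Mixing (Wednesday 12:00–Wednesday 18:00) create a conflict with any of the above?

Rhythm Warm-up: ends Monday 16:00 at or before Full Mixing starts Wednesday 12:00 → clear.
Vocals Soundcheck: ends Monday 18:00 at or before Full Mixing starts Wednesday 12:00 → clear.
Soloist Soundcheck: ends Monday 23:30 at or before Full Mixing starts Wednesday 12:00 → clear.
Percussion Session: ends Tuesday 16:00 at or before Full Mixing starts Wednesday 12:00 → clear.
Sectional Block: ends Tuesday 22:30 at or before Full Mixing starts Wednesday 12:00 → clear.
Sectional Rehearsal: starts Wednesday 10:00 before Full Mixing ends Wednesday 18:00, and ends Wednesday 17:30 after Full Mixing starts Wednesday 12:00 → overlap.
Soloist Mixing: starts Wednesday 10:30 before Full Mixing ends Wednesday 18:00, and ends Wednesday 18:30 after Full Mixing starts Wednesday 12:00 → overlap.
Brass Run-through: starts Wednesday 17:30 before Full Mixing ends Wednesday 18:00, and ends Wednesday 20:00 after Full Mixing starts Wednesday 12:00 → overlap.
Full Mixing overlaps Brass Run-through, Sectional Rehearsal, Soloist Mixing.

Yes — it overlaps Brass Run-through, Sectional Rehearsal, Soloist Mixing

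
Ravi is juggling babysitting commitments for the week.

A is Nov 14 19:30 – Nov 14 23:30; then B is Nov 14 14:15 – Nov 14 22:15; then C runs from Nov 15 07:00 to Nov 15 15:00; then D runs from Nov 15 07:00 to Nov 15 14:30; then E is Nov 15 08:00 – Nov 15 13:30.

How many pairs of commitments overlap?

Sorted by start: B, A, C, D, E.
A starts before B ends → B and A overlap.
C starts after B ends, so nothing later overlaps B either.
C starts after A ends, so nothing later overlaps A either.
D starts before C ends → C and D overlap.
E starts before C ends → C and E overlap.
E starts before D ends → D and E overlap.
Overlapping pairs: A & B, C & D, C & E, D & E — 4 in total.

4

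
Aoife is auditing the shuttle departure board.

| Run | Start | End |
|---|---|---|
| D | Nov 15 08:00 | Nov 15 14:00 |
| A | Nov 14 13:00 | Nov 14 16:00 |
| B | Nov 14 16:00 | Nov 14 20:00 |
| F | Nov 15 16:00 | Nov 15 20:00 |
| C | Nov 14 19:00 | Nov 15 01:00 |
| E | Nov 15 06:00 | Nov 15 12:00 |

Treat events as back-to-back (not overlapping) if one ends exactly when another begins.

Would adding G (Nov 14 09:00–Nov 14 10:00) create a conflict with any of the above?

A: starts Nov 14 13:00 at or after G ends Nov 14 10:00 → clear.
B: starts Nov 14 16:00 at or after G ends Nov 14 10:00 → clear.
C: starts Nov 14 19:00 at or after G ends Nov 14 10:00 → clear.
E: starts Nov 15 06:00 at or after G ends Nov 14 10:00 → clear.
D: starts Nov 15 08:00 at or after G ends Nov 14 10:00 → clear.
F: starts Nov 15 16:00 at or after G ends Nov 14 10:00 → clear.

No — it doesn't clash with anything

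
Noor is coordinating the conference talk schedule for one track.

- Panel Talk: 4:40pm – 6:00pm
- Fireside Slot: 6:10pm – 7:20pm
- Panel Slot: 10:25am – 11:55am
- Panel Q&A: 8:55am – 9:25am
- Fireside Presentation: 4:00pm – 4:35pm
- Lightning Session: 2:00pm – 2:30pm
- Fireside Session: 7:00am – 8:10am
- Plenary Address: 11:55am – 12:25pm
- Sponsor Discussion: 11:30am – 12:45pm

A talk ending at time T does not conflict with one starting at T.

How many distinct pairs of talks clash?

2

Sorted by start: Fireside Session, Panel Q&A, Panel Slot, Sponsor Discussion, Plenary Address, Lightning Session, Fireside Presentation, Panel Talk, Fireside Slot.
Panel Q&A starts after Fireside Session ends — done with Fireside Session.
Panel Slot starts after Panel Q&A ends — done with Panel Q&A.
Sponsor Discussion starts before Panel Slot ends → Panel Slot and Sponsor Discussion overlap.
Plenary Address starts exactly when Panel Slot ends (back-to-back, no overlap) — done with Panel Slot.
Plenary Address starts before Sponsor Discussion ends → Sponsor Discussion and Plenary Address overlap.
Lightning Session starts after Sponsor Discussion ends — done with Sponsor Discussion.
Lightning Session starts after Plenary Address ends — done with Plenary Address.
Fireside Presentation starts after Lightning Session ends — done with Lightning Session.
Panel Talk starts after Fireside Presentation ends — done with Fireside Presentation.
Fireside Slot starts after Panel Talk ends.
Overlapping pairs: Panel Slot & Sponsor Discussion, Plenary Address & Sponsor Discussion — 2 in total.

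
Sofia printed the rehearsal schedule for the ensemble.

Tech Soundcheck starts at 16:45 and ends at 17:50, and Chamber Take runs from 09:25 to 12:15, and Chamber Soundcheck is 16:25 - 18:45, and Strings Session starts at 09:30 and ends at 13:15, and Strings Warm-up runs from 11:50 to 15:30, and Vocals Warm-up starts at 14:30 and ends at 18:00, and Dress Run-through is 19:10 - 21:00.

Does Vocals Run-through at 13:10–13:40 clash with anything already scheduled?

Chamber Take: ends 12:15 at or before Vocals Run-through starts 13:10 → clear.
Strings Session: starts 09:30 before Vocals Run-through ends 13:40, and ends 13:15 after Vocals Run-through starts 13:10 → overlap.
Strings Warm-up: starts 11:50 before Vocals Run-through ends 13:40, and ends 15:30 after Vocals Run-through starts 13:10 → overlap.
Vocals Warm-up: starts 14:30 at or after Vocals Run-through ends 13:40 → clear.
Chamber Soundcheck: starts 16:25 at or after Vocals Run-through ends 13:40 → clear.
Tech Soundcheck: starts 16:45 at or after Vocals Run-through ends 13:40 → clear.
Dress Run-through: starts 19:10 at or after Vocals Run-through ends 13:40 → clear.
Vocals Run-through overlaps Strings Session, Strings Warm-up.

Yes — it overlaps Strings Session, Strings Warm-up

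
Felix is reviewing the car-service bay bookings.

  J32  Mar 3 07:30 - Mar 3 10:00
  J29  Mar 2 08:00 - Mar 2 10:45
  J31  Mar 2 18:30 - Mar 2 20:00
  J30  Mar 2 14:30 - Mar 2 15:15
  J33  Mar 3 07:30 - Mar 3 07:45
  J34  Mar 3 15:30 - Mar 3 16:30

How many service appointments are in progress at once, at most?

2

Walk through starts and ends in time order (an end at T is processed before a start at T):
Mar 2 08:00 start J29 → 1
Mar 2 10:45 end J29 → 0
Mar 2 14:30 start J30 → 1
Mar 2 15:15 end J30 → 0
Mar 2 18:30 start J31 → 1
Mar 2 20:00 end J31 → 0
Mar 3 07:30 start J32 → 1
Mar 3 07:30 start J33 → 2
Mar 3 07:45 end J33 → 1
Mar 3 10:00 end J32 → 0
Mar 3 15:30 start J34 → 1
Mar 3 16:30 end J34 → 0
Peak is 2, at Mar 3 07:30 (J32, J33).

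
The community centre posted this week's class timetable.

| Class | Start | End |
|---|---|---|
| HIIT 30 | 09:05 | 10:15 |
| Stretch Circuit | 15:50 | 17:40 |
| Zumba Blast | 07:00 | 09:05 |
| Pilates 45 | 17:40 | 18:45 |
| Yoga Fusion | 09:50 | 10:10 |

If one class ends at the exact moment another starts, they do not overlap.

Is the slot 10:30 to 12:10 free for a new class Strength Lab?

Yes — the slot is free

Zumba Blast: ends 09:05 at or before Strength Lab starts 10:30 → clear.
HIIT 30: ends 10:15 at or before Strength Lab starts 10:30 → clear.
Yoga Fusion: ends 10:10 at or before Strength Lab starts 10:30 → clear.
Stretch Circuit: starts 15:50 at or after Strength Lab ends 12:10 → clear.
Pilates 45: starts 17:40 at or after Strength Lab ends 12:10 → clear.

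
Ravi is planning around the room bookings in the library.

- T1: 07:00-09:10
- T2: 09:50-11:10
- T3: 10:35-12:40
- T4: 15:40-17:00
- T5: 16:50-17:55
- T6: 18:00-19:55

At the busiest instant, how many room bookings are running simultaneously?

Sort all start/end points and keep a running count:
07:00 start T1 → 1
09:10 end T1 → 0
09:50 start T2 → 1
10:35 start T3 → 2
11:10 end T2 → 1
12:40 end T3 → 0
15:40 start T4 → 1
16:50 start T5 → 2
17:00 end T4 → 1
17:55 end T5 → 0
18:00 start T6 → 1
19:55 end T6 → 0
Peak is 2, at 10:35 (T2, T3).

2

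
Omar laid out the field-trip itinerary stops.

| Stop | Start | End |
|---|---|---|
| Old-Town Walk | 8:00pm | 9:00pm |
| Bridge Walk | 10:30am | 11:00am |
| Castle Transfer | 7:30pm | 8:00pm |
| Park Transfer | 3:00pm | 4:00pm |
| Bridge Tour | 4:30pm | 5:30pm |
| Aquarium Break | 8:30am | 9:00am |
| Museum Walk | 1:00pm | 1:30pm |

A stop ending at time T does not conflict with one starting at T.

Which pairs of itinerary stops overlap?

none

Two intervals overlap when each starts before the other ends.
Sorted by start: Aquarium Break, Bridge Walk, Museum Walk, Park Transfer, Bridge Tour, Castle Transfer, Old-Town Walk.
Bridge Walk starts after Aquarium Break ends; Aquarium Break is clear from here.
Museum Walk starts after Bridge Walk ends; Bridge Walk is clear from here.
Park Transfer starts after Museum Walk ends; Museum Walk is clear from here.
Bridge Tour starts after Park Transfer ends; Park Transfer is clear from here.
Castle Transfer starts after Bridge Tour ends; Bridge Tour is clear from here.
Old-Town Walk starts exactly when Castle Transfer ends (back-to-back, no overlap).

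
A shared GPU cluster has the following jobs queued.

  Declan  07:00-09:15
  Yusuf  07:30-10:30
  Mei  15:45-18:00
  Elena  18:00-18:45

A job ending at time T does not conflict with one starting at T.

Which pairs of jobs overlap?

Sorted by start: Declan, Yusuf, Mei, Elena.
Yusuf starts before Declan ends → Declan and Yusuf overlap.
Mei starts after Declan ends; Declan is clear from here.
Mei starts after Yusuf ends; Yusuf is clear from here.
Elena starts exactly when Mei ends (back-to-back, no overlap).

Declan & Yusuf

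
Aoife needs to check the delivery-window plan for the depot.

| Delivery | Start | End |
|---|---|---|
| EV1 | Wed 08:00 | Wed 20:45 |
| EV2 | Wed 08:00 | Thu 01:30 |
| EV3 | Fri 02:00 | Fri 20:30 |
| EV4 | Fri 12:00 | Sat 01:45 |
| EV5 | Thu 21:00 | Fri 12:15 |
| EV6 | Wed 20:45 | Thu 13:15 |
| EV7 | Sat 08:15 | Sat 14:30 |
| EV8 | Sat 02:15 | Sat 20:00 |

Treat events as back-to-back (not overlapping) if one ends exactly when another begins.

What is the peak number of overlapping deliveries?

3

Walk through starts and ends in time order (an end at T is processed before a start at T):
Wed 08:00 start EV1 → 1
Wed 08:00 start EV2 → 2
Wed 20:45 end EV1 → 1
Wed 20:45 start EV6 → 2
Thu 01:30 end EV2 → 1
Thu 13:15 end EV6 → 0
Thu 21:00 start EV5 → 1
Fri 02:00 start EV3 → 2
Fri 12:00 start EV4 → 3
Fri 12:15 end EV5 → 2
Fri 20:30 end EV3 → 1
Sat 01:45 end EV4 → 0
Sat 02:15 start EV8 → 1
Sat 08:15 start EV7 → 2
Sat 14:30 end EV7 → 1
Sat 20:00 end EV8 → 0
Peak is 3, at Fri 12:00 (EV3, EV4, EV5).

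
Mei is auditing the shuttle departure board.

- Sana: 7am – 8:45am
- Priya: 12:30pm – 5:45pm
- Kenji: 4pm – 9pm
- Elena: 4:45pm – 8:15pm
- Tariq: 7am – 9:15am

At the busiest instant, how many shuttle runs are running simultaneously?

Sweep the timeline, counting +1 at each start and −1 at each end (ends before starts at a tie):
7am start Sana → 1
7am start Tariq → 2
8:45am end Sana → 1
9:15am end Tariq → 0
12:30pm start Priya → 1
4pm start Kenji → 2
4:45pm start Elena → 3
5:45pm end Priya → 2
8:15pm end Elena → 1
9pm end Kenji → 0
Peak is 3, at 4:45pm (Elena, Kenji, Priya).

3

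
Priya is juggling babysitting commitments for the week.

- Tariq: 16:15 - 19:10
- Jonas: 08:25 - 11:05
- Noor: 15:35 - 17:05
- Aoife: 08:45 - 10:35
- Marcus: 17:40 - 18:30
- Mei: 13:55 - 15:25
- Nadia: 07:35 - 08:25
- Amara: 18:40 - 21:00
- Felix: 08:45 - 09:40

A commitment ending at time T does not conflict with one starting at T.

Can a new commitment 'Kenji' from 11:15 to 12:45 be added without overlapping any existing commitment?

Nadia: ends 08:25 at or before Kenji starts 11:15 → clear.
Jonas: ends 11:05 at or before Kenji starts 11:15 → clear.
Felix: ends 09:40 at or before Kenji starts 11:15 → clear.
Aoife: ends 10:35 at or before Kenji starts 11:15 → clear.
Mei: starts 13:55 at or after Kenji ends 12:45 → clear.
Noor: starts 15:35 at or after Kenji ends 12:45 → clear.
Tariq: starts 16:15 at or after Kenji ends 12:45 → clear.
Marcus: starts 17:40 at or after Kenji ends 12:45 → clear.
Amara: starts 18:40 at or after Kenji ends 12:45 → clear.

Yes — the slot is free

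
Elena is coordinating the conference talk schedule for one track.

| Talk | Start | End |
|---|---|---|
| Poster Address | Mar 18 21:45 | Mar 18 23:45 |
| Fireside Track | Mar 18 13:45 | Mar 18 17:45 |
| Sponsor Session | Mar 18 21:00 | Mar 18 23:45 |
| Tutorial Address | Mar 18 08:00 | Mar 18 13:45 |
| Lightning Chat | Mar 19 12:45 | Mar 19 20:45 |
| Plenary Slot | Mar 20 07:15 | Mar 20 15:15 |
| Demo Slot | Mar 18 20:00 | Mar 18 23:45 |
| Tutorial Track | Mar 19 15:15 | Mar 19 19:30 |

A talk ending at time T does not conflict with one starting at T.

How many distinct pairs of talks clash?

Sorted by start: Tutorial Address, Fireside Track, Demo Slot, Sponsor Session, Poster Address, Lightning Chat, Tutorial Track, Plenary Slot.
Fireside Track starts exactly when Tutorial Address ends (back-to-back, no overlap); Tutorial Address is clear from here.
Demo Slot starts after Fireside Track ends; Fireside Track is clear from here.
Sponsor Session starts before Demo Slot ends → Demo Slot and Sponsor Session overlap.
Poster Address starts before Demo Slot ends → Demo Slot and Poster Address overlap.
Lightning Chat starts after Demo Slot ends; Demo Slot is clear from here.
Poster Address starts before Sponsor Session ends → Sponsor Session and Poster Address overlap.
Lightning Chat starts after Sponsor Session ends; Sponsor Session is clear from here.
Lightning Chat starts after Poster Address ends; Poster Address is clear from here.
Tutorial Track starts before Lightning Chat ends → Lightning Chat and Tutorial Track overlap.
Plenary Slot starts after Lightning Chat ends.
Plenary Slot starts after Tutorial Track ends.
Overlapping pairs: Demo Slot & Poster Address, Demo Slot & Sponsor Session, Lightning Chat & Tutorial Track, Poster Address & Sponsor Session — 4 in total.

4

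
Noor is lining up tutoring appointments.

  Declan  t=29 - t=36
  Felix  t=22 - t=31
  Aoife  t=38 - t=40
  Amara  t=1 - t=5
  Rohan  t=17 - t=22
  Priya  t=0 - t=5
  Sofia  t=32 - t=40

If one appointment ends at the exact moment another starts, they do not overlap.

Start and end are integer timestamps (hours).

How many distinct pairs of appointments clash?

4

Sorted by start: Priya, Amara, Rohan, Felix, Declan, Sofia, Aoife.
Amara starts before Priya ends → Priya and Amara overlap.
Rohan starts after Priya ends — done with Priya.
Rohan starts after Amara ends — done with Amara.
Felix starts exactly when Rohan ends (back-to-back, no overlap) — done with Rohan.
Declan starts before Felix ends → Felix and Declan overlap.
Sofia starts after Felix ends — done with Felix.
Sofia starts before Declan ends → Declan and Sofia overlap.
Aoife starts after Declan ends.
Aoife starts before Sofia ends → Sofia and Aoife overlap.
Overlapping pairs: Amara & Priya, Aoife & Sofia, Declan & Felix, Declan & Sofia — 4 in total.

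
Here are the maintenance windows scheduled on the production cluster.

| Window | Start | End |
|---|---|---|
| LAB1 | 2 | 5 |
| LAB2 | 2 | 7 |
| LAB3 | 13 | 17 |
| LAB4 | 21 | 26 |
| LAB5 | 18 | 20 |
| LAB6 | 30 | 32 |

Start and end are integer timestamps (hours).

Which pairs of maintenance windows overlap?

LAB1 & LAB2

Sorted by start: LAB1, LAB2, LAB3, LAB5, LAB4, LAB6.
LAB2 starts before LAB1 ends → LAB1 and LAB2 overlap.
LAB3 starts after LAB1 ends — done with LAB1.
LAB3 starts after LAB2 ends — done with LAB2.
LAB5 starts after LAB3 ends — done with LAB3.
LAB4 starts after LAB5 ends — done with LAB5.
LAB6 starts after LAB4 ends.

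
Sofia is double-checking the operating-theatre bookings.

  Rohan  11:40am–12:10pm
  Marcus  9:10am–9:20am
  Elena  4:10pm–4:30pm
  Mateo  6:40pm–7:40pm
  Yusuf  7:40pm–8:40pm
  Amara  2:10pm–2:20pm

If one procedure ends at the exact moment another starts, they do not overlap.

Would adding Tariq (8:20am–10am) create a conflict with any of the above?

Marcus: starts 9:10am before Tariq ends 10am, and ends 9:20am after Tariq starts 8:20am → overlap.
Rohan: starts 11:40am at or after Tariq ends 10am → clear.
Amara: starts 2:10pm at or after Tariq ends 10am → clear.
Elena: starts 4:10pm at or after Tariq ends 10am → clear.
Mateo: starts 6:40pm at or after Tariq ends 10am → clear.
Yusuf: starts 7:40pm at or after Tariq ends 10am → clear.
Tariq overlaps Marcus.

Yes — it overlaps Marcus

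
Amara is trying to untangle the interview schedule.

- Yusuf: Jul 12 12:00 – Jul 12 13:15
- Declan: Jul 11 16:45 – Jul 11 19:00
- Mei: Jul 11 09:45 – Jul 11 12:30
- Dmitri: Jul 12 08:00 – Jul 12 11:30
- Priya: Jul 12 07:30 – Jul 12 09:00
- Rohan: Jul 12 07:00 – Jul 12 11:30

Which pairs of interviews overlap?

Sorted by start: Mei, Declan, Rohan, Priya, Dmitri, Yusuf.
Declan starts after Mei ends — done with Mei.
Rohan starts after Declan ends — done with Declan.
Priya starts before Rohan ends → Rohan and Priya overlap.
Dmitri starts before Rohan ends → Rohan and Dmitri overlap.
Yusuf starts after Rohan ends.
Dmitri starts before Priya ends → Priya and Dmitri overlap.
Yusuf starts after Priya ends.
Yusuf starts after Dmitri ends.

Dmitri & Priya, Dmitri & Rohan, Priya & Rohan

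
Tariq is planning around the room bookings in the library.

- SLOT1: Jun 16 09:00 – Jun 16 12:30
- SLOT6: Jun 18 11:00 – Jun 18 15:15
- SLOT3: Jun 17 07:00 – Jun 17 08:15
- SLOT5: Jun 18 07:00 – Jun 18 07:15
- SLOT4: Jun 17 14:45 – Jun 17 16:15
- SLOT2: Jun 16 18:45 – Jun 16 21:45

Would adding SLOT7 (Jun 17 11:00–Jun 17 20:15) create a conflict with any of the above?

SLOT1: ends Jun 16 12:30 at or before SLOT7 starts Jun 17 11:00 → clear.
SLOT2: ends Jun 16 21:45 at or before SLOT7 starts Jun 17 11:00 → clear.
SLOT3: ends Jun 17 08:15 at or before SLOT7 starts Jun 17 11:00 → clear.
SLOT4: starts Jun 17 14:45 before SLOT7 ends Jun 17 20:15, and ends Jun 17 16:15 after SLOT7 starts Jun 17 11:00 → overlap.
SLOT5: starts Jun 18 07:00 at or after SLOT7 ends Jun 17 20:15 → clear.
SLOT6: starts Jun 18 11:00 at or after SLOT7 ends Jun 17 20:15 → clear.
SLOT7 overlaps SLOT4.

Yes — it overlaps SLOT4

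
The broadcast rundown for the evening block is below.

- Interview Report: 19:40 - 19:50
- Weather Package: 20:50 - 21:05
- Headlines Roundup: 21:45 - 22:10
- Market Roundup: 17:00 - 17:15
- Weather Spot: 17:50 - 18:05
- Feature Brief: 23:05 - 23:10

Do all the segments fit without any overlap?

Sorted by start: Market Roundup, Weather Spot, Interview Report, Weather Package, Headlines Roundup, Feature Brief.
Weather Spot starts after Market Roundup ends, so nothing later overlaps Market Roundup either.
Interview Report starts after Weather Spot ends, so nothing later overlaps Weather Spot either.
Weather Package starts after Interview Report ends, so nothing later overlaps Interview Report either.
Headlines Roundup starts after Weather Package ends, so nothing later overlaps Weather Package either.
Feature Brief starts after Headlines Roundup ends.
Every pair is clear; the schedule has no overlaps.

Yes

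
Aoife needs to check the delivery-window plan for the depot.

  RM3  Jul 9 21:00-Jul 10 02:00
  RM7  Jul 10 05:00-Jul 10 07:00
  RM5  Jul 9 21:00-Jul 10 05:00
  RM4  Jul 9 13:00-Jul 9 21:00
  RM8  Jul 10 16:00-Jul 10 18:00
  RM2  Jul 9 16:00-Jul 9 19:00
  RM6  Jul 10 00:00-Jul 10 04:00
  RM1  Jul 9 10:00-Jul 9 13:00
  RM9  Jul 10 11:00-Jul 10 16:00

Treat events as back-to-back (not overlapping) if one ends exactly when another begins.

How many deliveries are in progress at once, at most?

Sweep the timeline, counting +1 at each start and −1 at each end (ends before starts at a tie):
Jul 9 10:00 start RM1 → 1
Jul 9 13:00 end RM1 → 0
Jul 9 13:00 start RM4 → 1
Jul 9 16:00 start RM2 → 2
Jul 9 19:00 end RM2 → 1
Jul 9 21:00 end RM4 → 0
Jul 9 21:00 start RM3 → 1
Jul 9 21:00 start RM5 → 2
Jul 10 00:00 start RM6 → 3
Jul 10 02:00 end RM3 → 2
Jul 10 04:00 end RM6 → 1
Jul 10 05:00 end RM5 → 0
Jul 10 05:00 start RM7 → 1
Jul 10 07:00 end RM7 → 0
Jul 10 11:00 start RM9 → 1
Jul 10 16:00 end RM9 → 0
Jul 10 16:00 start RM8 → 1
Jul 10 18:00 end RM8 → 0
Peak is 3, at Jul 10 00:00 (RM3, RM5, RM6).

3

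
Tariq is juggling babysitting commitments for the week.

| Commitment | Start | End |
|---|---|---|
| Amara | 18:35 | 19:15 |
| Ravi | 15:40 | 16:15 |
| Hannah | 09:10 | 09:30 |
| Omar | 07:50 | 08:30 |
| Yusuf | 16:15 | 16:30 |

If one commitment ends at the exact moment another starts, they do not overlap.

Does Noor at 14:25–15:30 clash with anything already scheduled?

No — it doesn't clash with anything

Omar: ends 08:30 at or before Noor starts 14:25 → clear.
Hannah: ends 09:30 at or before Noor starts 14:25 → clear.
Ravi: starts 15:40 at or after Noor ends 15:30 → clear.
Yusuf: starts 16:15 at or after Noor ends 15:30 → clear.
Amara: starts 18:35 at or after Noor ends 15:30 → clear.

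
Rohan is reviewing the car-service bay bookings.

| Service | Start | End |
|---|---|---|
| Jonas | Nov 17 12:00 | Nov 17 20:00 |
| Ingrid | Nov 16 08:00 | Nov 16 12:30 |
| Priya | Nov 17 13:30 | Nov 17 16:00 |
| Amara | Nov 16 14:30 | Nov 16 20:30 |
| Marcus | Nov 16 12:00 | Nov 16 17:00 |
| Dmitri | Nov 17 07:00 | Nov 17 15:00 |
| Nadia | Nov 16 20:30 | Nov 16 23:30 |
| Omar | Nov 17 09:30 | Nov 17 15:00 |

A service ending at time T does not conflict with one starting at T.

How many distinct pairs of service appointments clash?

Sorted by start: Ingrid, Marcus, Amara, Nadia, Dmitri, Omar, Jonas, Priya.
Marcus starts before Ingrid ends → Ingrid and Marcus overlap.
Amara starts after Ingrid ends; Ingrid is clear from here.
Amara starts before Marcus ends → Marcus and Amara overlap.
Nadia starts after Marcus ends; Marcus is clear from here.
Nadia starts exactly when Amara ends (back-to-back, no overlap); Amara is clear from here.
Dmitri starts after Nadia ends; Nadia is clear from here.
Omar starts before Dmitri ends → Dmitri and Omar overlap.
Jonas starts before Dmitri ends → Dmitri and Jonas overlap.
Priya starts before Dmitri ends → Dmitri and Priya overlap.
Jonas starts before Omar ends → Omar and Jonas overlap.
Priya starts before Omar ends → Omar and Priya overlap.
Priya starts before Jonas ends → Jonas and Priya overlap.
Overlapping pairs: Amara & Marcus, Dmitri & Jonas, Dmitri & Omar, Dmitri & Priya, Ingrid & Marcus, Jonas & Omar, Jonas & Priya, Omar & Priya — 8 in total.

8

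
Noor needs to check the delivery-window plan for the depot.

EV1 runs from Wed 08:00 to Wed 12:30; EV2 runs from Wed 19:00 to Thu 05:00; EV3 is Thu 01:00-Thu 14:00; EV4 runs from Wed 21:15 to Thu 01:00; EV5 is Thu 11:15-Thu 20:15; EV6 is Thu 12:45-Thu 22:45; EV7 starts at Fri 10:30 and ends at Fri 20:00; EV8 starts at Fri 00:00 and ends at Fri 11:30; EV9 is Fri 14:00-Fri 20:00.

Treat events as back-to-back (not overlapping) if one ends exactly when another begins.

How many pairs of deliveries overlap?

7

Sorted by start: EV1, EV2, EV4, EV3, EV5, EV6, EV8, EV7, EV9.
EV2 starts after EV1 ends, so EV1 has no further overlaps.
EV4 starts before EV2 ends → EV2 and EV4 overlap.
EV3 starts before EV2 ends → EV2 and EV3 overlap.
EV5 starts after EV2 ends, so EV2 has no further overlaps.
EV3 starts exactly when EV4 ends (back-to-back, no overlap), so EV4 has no further overlaps.
EV5 starts before EV3 ends → EV3 and EV5 overlap.
EV6 starts before EV3 ends → EV3 and EV6 overlap.
EV8 starts after EV3 ends, so EV3 has no further overlaps.
EV6 starts before EV5 ends → EV5 and EV6 overlap.
EV8 starts after EV5 ends, so EV5 has no further overlaps.
EV8 starts after EV6 ends, so EV6 has no further overlaps.
EV7 starts before EV8 ends → EV8 and EV7 overlap.
EV9 starts after EV8 ends.
EV9 starts before EV7 ends → EV7 and EV9 overlap.
Overlapping pairs: EV2 & EV3, EV2 & EV4, EV3 & EV5, EV3 & EV6, EV5 & EV6, EV7 & EV8, EV7 & EV9 — 7 in total.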